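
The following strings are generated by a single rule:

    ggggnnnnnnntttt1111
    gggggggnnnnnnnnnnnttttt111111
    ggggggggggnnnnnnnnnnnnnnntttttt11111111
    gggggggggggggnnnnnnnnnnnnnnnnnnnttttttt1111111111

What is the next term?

ggggggggggggggggnnnnnnnnnnnnnnnnnnnnnnntttttttt111111111111

The n-th term is 3n-2 g's then 4n-1 n's then n+2 t's then 2n 1's, where the shown terms are n = 2, 3, 4, 5.
At n = 6 the blocks have lengths 16, 23, 8, 12.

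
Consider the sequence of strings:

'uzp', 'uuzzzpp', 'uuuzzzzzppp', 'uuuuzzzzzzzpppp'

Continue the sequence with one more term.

uuuuuzzzzzzzzzppppp

The n-th term is n u's then 2n-1 z's then n p's (n = 1, 2, …).
Setting n = 5 gives 5, 9, 5 characters in each block.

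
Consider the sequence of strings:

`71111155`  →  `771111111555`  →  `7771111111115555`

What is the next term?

77771111111111155555

Reading off run lengths: 7 runs 1, 2, 3; 1 runs 5, 7, 9; 5 runs 2, 3, 4 — each is linear in n, where the shown terms are n = 2, 3, 4.
At n = 5 the blocks have lengths 4, 11, 5.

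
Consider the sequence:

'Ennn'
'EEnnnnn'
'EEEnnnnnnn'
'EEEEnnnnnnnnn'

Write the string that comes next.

EEEEEnnnnnnnnnnn

Term n consists of n E's, followed by 2n+1 n's (n = 1, 2, …).
Setting n = 5 gives 5, 11 characters in each block.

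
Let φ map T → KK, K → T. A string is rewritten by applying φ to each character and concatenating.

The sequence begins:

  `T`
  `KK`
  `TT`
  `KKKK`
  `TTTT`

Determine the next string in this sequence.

KKKKKKKK

Rewriting each symbol of TTTT: T→KK, T→KK, T→KK, T→KK, which concatenates to KK KK KK KK.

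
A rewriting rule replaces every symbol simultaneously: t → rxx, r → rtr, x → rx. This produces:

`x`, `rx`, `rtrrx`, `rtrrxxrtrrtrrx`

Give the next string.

Replace each of the 14 characters of rtrrxxrtrrtrrx in place — rtr rxx rtr rtr rx rx rtr rxx rtr rtr rxx rtr rtr rx — and concatenate.

rtrrxxrtrrtrrxrxrtrrxxrtrrtrrxxrtrrtrrx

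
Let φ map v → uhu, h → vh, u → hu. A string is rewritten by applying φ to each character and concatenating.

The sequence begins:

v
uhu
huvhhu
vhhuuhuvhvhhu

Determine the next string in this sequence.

uhuvhvhhuhuvhhuuhuvhuhuvhvhhu

φ(vhhuuhuvhvhhu) expands symbol-by-symbol to uhu vh vh hu hu vh hu uhu vh uhu vh vh hu; joining the 13 pieces gives the next term.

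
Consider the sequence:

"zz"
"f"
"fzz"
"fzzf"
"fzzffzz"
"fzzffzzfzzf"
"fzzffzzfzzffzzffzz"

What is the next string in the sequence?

Each term (from the third on) is the previous term followed by the one before it: term 3 = f·zz = fzz.
So term 8 is fzzffzzfzzffzzffzz·fzzffzzfzzf.

fzzffzzfzzffzzffzzfzzffzzfzzf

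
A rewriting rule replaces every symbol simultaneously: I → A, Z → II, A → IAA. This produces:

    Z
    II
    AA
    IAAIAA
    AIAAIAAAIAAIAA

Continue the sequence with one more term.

Rewriting the 14 symbols of AIAAIAAAIAAIAA one by one yields IAA A IAA IAA A IAA IAA IAA A IAA IAA A IAA IAA; concatenated:

IAAAIAAIAAAIAAIAAIAAAIAAIAAAIAAIAA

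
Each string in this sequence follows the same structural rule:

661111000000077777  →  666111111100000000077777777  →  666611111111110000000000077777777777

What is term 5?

666666111111111111111100000000000000077777777777777777

The n-th term is n 6's then 3n-2 1's then 2n+3 0's then 3n-1 7's, where the shown terms are n = 2, 3, 4.
At n = 6 the blocks have lengths 6, 16, 15, 17.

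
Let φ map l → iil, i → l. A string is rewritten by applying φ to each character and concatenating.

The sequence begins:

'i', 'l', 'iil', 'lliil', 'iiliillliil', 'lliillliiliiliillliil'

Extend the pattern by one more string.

iiliillliiliiliillliillliillliiliiliillliil

Applying the rule to each of the 21 symbols of lliillliiliiliillliil gives the pieces iil iil l l iil iil iil l l iil l l iil l l iil iil iil l l iil, which concatenate to the answer.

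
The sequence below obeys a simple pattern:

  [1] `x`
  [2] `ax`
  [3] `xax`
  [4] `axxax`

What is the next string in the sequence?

xaxaxxax

From term 3 onward, concatenate the second-to-last term with the last: x·ax = xax, ax·xax = axxax, …
Continuing: xax · axxax gives term 5.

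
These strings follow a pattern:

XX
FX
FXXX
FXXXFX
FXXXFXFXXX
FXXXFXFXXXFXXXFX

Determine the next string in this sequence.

FXXXFXFXXXFXXXFXFXXXFXFXXX

Each term (from the third on) is the previous term followed by the one before it: term 3 = FX·XX = FXXX.
The next term joins FXXXFXFXXXFXXXFX and FXXXFXFXXX.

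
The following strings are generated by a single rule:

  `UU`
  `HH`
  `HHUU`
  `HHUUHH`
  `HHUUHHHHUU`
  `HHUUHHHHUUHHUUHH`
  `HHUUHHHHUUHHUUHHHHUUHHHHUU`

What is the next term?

Each term (from the third on) is the previous term followed by the one before it: term 3 = HH·UU = HHUU.
The next term joins HHUUHHHHUUHHUUHHHHUUHHHHUU and HHUUHHHHUUHHUUHH.

HHUUHHHHUUHHUUHHHHUUHHHHUUHHUUHHHHUUHHUUHH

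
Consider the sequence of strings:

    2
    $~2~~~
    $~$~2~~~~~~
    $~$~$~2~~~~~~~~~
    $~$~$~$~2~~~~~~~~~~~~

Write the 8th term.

Every step adds $~ to the front and ~~~ to the end of the previous string.
From $~$~$~$~2~~~~~~~~~~~~, 3 further steps: $~$~$~$~2~~~~~~~~~~~~ → $~$~$~$~$~2~~~~~~~~~~~~~~~ → $~$~$~$~$~$~2~~~~~~~~~~~~~~~~~~ → (answer).

$~$~$~$~$~$~$~2~~~~~~~~~~~~~~~~~~~~~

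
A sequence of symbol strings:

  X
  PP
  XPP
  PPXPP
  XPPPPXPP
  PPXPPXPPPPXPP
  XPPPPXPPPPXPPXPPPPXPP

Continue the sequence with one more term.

PPXPPXPPPPXPPXPPPPXPPPPXPPXPPPPXPP

Each term (from the third on) is the two preceding terms concatenated in order: term 3 = X·PP = XPP.
So term 8 is PPXPPXPPPPXPP·XPPPPXPPPPXPPXPPPPXPP.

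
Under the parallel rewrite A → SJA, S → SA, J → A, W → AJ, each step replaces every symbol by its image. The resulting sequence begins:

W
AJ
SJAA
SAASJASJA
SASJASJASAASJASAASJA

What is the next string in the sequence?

Rewriting the 20 symbols of SASJASJASAASJASAASJA one by one yields SA SJA SA A SJA SA A SJA SA SJA SJA SA A SJA SA SJA SJA SA A SJA; concatenated:

SASJASAASJASAASJASASJASJASAASJASASJASJASAASJA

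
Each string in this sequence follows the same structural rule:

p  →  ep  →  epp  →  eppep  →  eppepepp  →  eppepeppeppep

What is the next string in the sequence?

From term 3 onward, concatenate the last term with the second-to-last: ep·p = epp, epp·ep = eppep, …
Continuing: eppepeppeppep · eppepepp gives term 7.

eppepeppeppepeppepepp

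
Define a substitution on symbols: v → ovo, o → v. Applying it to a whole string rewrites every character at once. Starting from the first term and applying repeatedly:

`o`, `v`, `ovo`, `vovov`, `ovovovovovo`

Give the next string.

vovovovovovovovovovov

Apply φ to ovovovovovo symbol by symbol: o→v, v→ovo, o→v, v→ovo, o→v, v→ovo, o→v, v→ovo, o→v, v→ovo, o→v; joined: v ovo v ovo v ovo v ovo v ovo v.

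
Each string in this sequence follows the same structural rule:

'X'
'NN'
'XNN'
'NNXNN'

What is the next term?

XNNNNXNN

From term 3 onward, concatenate the second-to-last term with the last: X·NN = XNN, NN·XNN = NNXNN, …
So term 5 is XNN·NNXNN.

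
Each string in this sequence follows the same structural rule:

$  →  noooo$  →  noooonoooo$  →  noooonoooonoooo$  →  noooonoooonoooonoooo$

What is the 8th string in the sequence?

Each term is the previous one with noooo prepended.
From noooonoooonoooonoooo$, 3 further steps: noooonoooonoooonoooo$ → noooonoooonoooonoooonoooo$ → noooonoooonoooonoooonoooonoooo$ → (answer).

noooonoooonoooonoooonoooonoooonoooo$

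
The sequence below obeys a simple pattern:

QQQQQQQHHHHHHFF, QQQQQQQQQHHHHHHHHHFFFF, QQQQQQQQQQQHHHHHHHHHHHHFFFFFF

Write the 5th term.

Each string has the form Q^{2n+3} H^{3n} F^{2n-2}, where the shown terms are n = 2, 3, 4.
Setting n = 6 gives 15, 18, 10 characters in each block.

QQQQQQQQQQQQQQQHHHHHHHHHHHHHHHHHHFFFFFFFFFF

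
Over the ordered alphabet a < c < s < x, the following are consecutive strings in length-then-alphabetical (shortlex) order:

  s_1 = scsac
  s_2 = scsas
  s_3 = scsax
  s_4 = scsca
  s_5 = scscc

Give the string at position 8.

scssa

Advancing 3 positions from scscc through scscc → scscs → scscx reaches term 8.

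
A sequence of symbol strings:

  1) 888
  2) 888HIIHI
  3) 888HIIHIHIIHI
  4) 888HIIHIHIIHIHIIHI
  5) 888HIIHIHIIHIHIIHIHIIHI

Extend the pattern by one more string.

888HIIHIHIIHIHIIHIHIIHIHIIHI

The strings grow by a fixed suffix HIIHI each time.
One more step from 888HIIHIHIIHIHIIHIHIIHI gives the answer.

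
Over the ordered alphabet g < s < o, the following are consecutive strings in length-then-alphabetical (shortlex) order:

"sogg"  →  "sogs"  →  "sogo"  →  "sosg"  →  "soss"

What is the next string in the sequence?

The successor of soss increments the rightmost position that isn't already o and resets every position after it to g.

soso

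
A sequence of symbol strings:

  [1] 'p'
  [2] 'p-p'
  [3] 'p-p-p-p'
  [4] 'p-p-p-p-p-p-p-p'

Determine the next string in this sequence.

p-p-p-p-p-p-p-p-p-p-p-p-p-p-p-p

s(k+1) = s(k)·-·s(k) — each term doubles the last with '-' between the halves.
One more doubling of p-p-p-p-p-p-p-p gives the answer.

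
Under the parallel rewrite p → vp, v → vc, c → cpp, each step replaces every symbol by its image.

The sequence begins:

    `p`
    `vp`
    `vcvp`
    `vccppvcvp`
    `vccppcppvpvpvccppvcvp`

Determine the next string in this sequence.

Applying the rule to each of the 21 symbols of vccppcppvpvpvccppvcvp gives the pieces vc cpp cpp vp vp cpp vp vp vc vp vc vp vc cpp cpp vp vp vc cpp vc vp, which concatenate to the answer.

vccppcppvpvpcppvpvpvcvpvcvpvccppcppvpvpvccppvcvp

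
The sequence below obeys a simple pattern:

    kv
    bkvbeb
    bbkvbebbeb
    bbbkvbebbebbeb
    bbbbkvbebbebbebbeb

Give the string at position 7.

bbbbbbkvbebbebbebbebbebbeb

Every step adds b to the front and beb to the end of the previous string.
From bbbbkvbebbebbebbeb, 2 further steps: bbbbkvbebbebbebbeb → bbbbbkvbebbebbebbebbeb → (answer).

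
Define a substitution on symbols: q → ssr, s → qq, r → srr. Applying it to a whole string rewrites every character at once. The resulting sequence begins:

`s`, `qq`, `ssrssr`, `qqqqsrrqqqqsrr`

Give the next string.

φ(qqqqsrrqqqqsrr) expands symbol-by-symbol to ssr ssr ssr ssr qq srr srr ssr ssr ssr ssr qq srr srr; joining the 14 pieces gives the next term.

ssrssrssrssrqqsrrsrrssrssrssrssrqqsrrsrr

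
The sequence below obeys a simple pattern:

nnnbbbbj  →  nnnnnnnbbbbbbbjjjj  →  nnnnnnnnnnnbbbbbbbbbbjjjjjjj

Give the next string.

Each string has the form n^{4n-1} b^{3n+1} j^{3n-2} (n = 1, 2, …).
Setting n = 4 gives 15, 13, 10 characters in each block.

nnnnnnnnnnnnnnnbbbbbbbbbbbbbjjjjjjjjjj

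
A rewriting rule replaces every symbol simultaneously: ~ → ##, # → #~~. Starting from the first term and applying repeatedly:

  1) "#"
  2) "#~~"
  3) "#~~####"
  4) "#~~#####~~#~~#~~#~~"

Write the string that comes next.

Rewriting the 19 symbols of #~~#####~~#~~#~~#~~ one by one yields #~~ ## ## #~~ #~~ #~~ #~~ #~~ ## ## #~~ ## ## #~~ ## ## #~~ ## ##; concatenated:

#~~#####~~#~~#~~#~~#~~#####~~#####~~#####~~####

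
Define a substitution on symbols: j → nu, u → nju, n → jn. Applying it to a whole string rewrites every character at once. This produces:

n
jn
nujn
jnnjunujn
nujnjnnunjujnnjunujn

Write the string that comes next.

Rewriting the 20 symbols of nujnjnnunjujnnjunujn one by one yields jn nju nu jn nu jn jn nju jn nu nju nu jn jn nu nju jn nju nu jn; concatenated:

jnnjunujnnujnjnnjujnnunjunujnjnnunjujnnjunujn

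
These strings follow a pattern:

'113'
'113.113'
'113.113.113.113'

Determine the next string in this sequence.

s(k+1) = s(k)·.·s(k) — each term doubles the last with '.' between the halves.
So the next term is two copies of 113.113.113.113 with '.' between the halves.

113.113.113.113.113.113.113.113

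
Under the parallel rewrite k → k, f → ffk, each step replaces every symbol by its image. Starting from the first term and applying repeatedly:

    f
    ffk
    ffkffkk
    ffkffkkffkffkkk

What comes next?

φ(ffkffkkffkffkkk) expands symbol-by-symbol to ffk ffk k ffk ffk k k ffk ffk k ffk ffk k k k; joining the 15 pieces gives the next term.

ffkffkkffkffkkkffkffkkffkffkkkk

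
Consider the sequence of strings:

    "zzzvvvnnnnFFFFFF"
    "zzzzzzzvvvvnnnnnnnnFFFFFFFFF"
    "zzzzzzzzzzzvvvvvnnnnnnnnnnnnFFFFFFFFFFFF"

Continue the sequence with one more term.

Reading off run lengths: z runs 3, 7, 11; v runs 3, 4, 5; n runs 4, 8, 12; F runs 6, 9, 12 — each is linear in n (n = 1, 2, …).
For the next term, n = 4, so the run lengths are 15, 6, 16, 15.

zzzzzzzzzzzzzzzvvvvvvnnnnnnnnnnnnnnnnFFFFFFFFFFFFFFF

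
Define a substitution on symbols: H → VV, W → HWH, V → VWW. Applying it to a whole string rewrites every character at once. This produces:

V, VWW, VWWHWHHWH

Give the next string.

Apply φ to VWWHWHHWH symbol by symbol: V→VWW, W→HWH, W→HWH, H→VV, W→HWH, H→VV, H→VV, W→HWH, H→VV; joined: VWW HWH HWH VV HWH VV VV HWH VV.

VWWHWHHWHVVHWHVVVVHWHVV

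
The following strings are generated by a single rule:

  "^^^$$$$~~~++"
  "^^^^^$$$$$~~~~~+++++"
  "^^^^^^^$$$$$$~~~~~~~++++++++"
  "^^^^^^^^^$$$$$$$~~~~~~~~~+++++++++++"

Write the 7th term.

^^^^^^^^^^^^^^^$$$$$$$$$$~~~~~~~~~~~~~~~++++++++++++++++++++

The n-th term is 2n+1 ^'s then n+3 $'s then 2n+1 ~'s then 3n-1 +'s (n = 1, 2, …).
For term 7, n = 7, so the run lengths are 15, 10, 15, 20.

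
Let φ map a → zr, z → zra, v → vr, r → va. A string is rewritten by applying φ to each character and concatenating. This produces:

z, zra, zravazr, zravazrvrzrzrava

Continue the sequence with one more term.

Replace each of the 16 characters of zravazrvrzrzrava in place — zra va zr vr zr zra va vr va zra va zra va zr vr zr — and concatenate.

zravazrvrzrzravavrvazravazravazrvrzr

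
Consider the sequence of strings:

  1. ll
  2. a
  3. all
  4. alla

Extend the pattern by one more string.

This is a Fibonacci-style word recurrence s(k) = s(k−1)·s(k−2): e.g. a·ll = all.
The next term joins alla and all.

allaall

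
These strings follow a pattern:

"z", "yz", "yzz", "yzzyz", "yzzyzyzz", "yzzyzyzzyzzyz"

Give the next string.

yzzyzyzzyzzyzyzzyzyzz

From term 3 onward, concatenate the last term with the second-to-last: yz·z = yzz, yzz·yz = yzzyz, …
The next term joins yzzyzyzzyzzyz and yzzyzyzz.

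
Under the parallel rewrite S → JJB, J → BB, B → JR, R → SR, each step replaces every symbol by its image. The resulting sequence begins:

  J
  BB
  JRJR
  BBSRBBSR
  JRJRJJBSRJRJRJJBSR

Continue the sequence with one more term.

BBSRBBSRBBBBJRJJBSRBBSRBBSRBBBBJRJJBSR

Replace each of the 18 characters of JRJRJJBSRJRJRJJBSR in place — BB SR BB SR BB BB JR JJB SR BB SR BB SR BB BB JR JJB SR — and concatenate.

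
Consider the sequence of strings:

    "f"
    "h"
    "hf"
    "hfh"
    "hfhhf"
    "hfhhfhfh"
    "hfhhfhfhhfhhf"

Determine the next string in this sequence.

From term 3 onward, concatenate the last term with the second-to-last: h·f = hf, hf·h = hfh, …
So term 8 is hfhhfhfhhfhhf·hfhhfhfh.

hfhhfhfhhfhhfhfhhfhfh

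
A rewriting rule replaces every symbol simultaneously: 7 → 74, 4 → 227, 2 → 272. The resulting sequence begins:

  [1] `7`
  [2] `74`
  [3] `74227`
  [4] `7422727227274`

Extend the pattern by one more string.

Replace each of the 13 characters of 7422727227274 in place — 74 227 272 272 74 272 74 272 272 74 272 74 227 — and concatenate.

7422727227274272742722727427274227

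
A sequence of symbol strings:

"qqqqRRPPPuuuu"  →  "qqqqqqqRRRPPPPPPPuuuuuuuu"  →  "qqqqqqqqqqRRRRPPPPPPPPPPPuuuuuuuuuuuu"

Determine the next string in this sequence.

Term n consists of 3n+1 q's, followed by n+1 R's, followed by 4n-1 P's, followed by 4n u's (n = 1, 2, …).
For the next term, n = 4, so the run lengths are 13, 5, 15, 16.

qqqqqqqqqqqqqRRRRRPPPPPPPPPPPPPPPuuuuuuuuuuuuuuuu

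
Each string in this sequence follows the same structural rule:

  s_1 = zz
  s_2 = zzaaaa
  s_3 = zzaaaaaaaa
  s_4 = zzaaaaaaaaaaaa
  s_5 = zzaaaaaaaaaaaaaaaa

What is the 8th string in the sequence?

Every step adds aaaa to the end: s(k+1) = s(k)·aaaa.
From zzaaaaaaaaaaaaaaaa, 3 further steps: zzaaaaaaaaaaaaaaaa → zzaaaaaaaaaaaaaaaaaaaa → zzaaaaaaaaaaaaaaaaaaaaaaaa → (answer).

zzaaaaaaaaaaaaaaaaaaaaaaaaaaaa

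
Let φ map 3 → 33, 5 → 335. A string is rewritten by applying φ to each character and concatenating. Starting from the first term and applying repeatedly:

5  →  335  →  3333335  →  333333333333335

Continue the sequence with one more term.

Rewriting the 15 symbols of 333333333333335 one by one yields 33 33 33 33 33 33 33 33 33 33 33 33 33 33 335; concatenated:

3333333333333333333333333333335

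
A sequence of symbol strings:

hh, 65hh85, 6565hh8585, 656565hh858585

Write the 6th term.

Every step adds 65 to the front and 85 to the end of the previous string.
From 656565hh858585, 2 further steps: 656565hh858585 → 65656565hh85858585 → (answer).

6565656565hh8585858585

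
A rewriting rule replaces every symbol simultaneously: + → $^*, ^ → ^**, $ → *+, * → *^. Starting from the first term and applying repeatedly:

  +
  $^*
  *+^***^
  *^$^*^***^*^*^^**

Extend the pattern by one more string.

*^^***+^***^^***^*^*^^***^^***^^**^***^*^

Applying the rule to each of the 17 symbols of *^$^*^***^*^*^^** gives the pieces *^ ^** *+ ^** *^ ^** *^ *^ *^ ^** *^ ^** *^ ^** ^** *^ *^, which concatenate to the answer.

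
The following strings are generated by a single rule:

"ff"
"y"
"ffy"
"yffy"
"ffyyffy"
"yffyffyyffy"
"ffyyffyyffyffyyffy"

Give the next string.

Each term (from the third on) is the two preceding terms concatenated in order: term 3 = ff·y = ffy.
The next term joins yffyffyyffy and ffyyffyyffyffyyffy.

yffyffyyffyffyyffyyffyffyyffy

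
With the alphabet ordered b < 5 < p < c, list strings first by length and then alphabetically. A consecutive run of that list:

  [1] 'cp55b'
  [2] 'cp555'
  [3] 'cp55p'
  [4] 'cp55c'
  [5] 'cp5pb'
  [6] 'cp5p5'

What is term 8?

cp5pc

Continuing the enumeration 2 steps past cp5p5: cp5p5 → cp5pp → (answer).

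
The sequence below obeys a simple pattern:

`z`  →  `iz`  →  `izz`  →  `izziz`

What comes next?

izzizizz

From term 3 onward, concatenate the last term with the second-to-last: iz·z = izz, izz·iz = izziz, …
So term 5 is izziz·izz.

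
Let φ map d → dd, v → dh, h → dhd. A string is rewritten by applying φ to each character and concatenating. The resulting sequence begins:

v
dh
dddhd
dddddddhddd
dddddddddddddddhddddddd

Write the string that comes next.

dddddddddddddddddddddddddddddddhddddddddddddddd

Applying the rule to each of the 23 symbols of dddddddddddddddhddddddd gives the pieces dd dd dd dd dd dd dd dd dd dd dd dd dd dd dd dhd dd dd dd dd dd dd dd, which concatenate to the answer.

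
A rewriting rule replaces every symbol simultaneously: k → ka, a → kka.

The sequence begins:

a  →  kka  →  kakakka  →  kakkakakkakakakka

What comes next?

Replace each of the 17 characters of kakkakakkakakakka in place — ka kka ka ka kka ka kka ka ka kka ka kka ka kka ka ka kka — and concatenate.

kakkakakakkakakkakakakkakakkakakkakakakka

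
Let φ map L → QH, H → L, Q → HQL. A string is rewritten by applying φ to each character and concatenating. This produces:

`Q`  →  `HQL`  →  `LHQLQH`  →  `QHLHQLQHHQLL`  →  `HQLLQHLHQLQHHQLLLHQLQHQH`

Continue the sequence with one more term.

LHQLQHQHHQLLQHLHQLQHHQLLLHQLQHQHQHLHQLQHHQLLHQLL

φ(HQLLQHLHQLQHHQLLLHQLQHQH) expands symbol-by-symbol to L HQL QH QH HQL L QH L HQL QH HQL L L HQL QH QH QH L HQL QH HQL L HQL L; joining the 24 pieces gives the next term.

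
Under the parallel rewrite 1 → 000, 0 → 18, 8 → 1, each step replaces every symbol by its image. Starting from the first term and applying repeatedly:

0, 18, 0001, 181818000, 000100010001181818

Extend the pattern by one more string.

Applying the rule to each of the 18 symbols of 000100010001181818 gives the pieces 18 18 18 000 18 18 18 000 18 18 18 000 000 1 000 1 000 1, which concatenate to the answer.

181818000181818000181818000000100010001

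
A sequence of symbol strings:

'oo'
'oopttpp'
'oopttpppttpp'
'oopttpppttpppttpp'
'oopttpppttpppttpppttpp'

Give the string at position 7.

The strings grow by a fixed suffix pttpp each time.
From oopttpppttpppttpppttpp, 2 further steps: oopttpppttpppttpppttpp → oopttpppttpppttpppttpppttpp → (answer).

oopttpppttpppttpppttpppttpppttpp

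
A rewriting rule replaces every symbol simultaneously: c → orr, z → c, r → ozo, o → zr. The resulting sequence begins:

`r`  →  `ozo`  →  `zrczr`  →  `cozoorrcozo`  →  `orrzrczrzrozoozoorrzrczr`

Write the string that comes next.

zrozoozocozoorrcozocozozrczrzrczrzrozoozocozoorrcozo

φ(orrzrczrzrozoozoorrzrczr) expands symbol-by-symbol to zr ozo ozo c ozo orr c ozo c ozo zr c zr zr c zr zr ozo ozo c ozo orr c ozo; joining the 24 pieces gives the next term.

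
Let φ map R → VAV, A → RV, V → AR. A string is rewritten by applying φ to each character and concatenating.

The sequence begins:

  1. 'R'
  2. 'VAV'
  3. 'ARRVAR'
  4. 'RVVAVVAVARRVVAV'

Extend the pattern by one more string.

VAVARARRVARARRVARRVVAVVAVARARRVAR

φ(RVVAVVAVARRVVAV) expands symbol-by-symbol to VAV AR AR RV AR AR RV AR RV VAV VAV AR AR RV AR; joining the 15 pieces gives the next term.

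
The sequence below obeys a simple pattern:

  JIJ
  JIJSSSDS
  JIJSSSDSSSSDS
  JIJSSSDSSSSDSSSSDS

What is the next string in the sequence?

Every step adds SSSDS to the end: s(k+1) = s(k)·SSSDS.
Applying this once more to JIJSSSDSSSSDSSSSDS:

JIJSSSDSSSSDSSSSDSSSSDS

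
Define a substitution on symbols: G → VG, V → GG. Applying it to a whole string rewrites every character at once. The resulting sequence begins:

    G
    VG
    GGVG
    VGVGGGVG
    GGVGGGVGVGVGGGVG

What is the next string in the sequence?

VGVGGGVGVGVGGGVGGGVGGGVGVGVGGGVG

Applying the rule to each of the 16 symbols of GGVGGGVGVGVGGGVG gives the pieces VG VG GG VG VG VG GG VG GG VG GG VG VG VG GG VG, which concatenate to the answer.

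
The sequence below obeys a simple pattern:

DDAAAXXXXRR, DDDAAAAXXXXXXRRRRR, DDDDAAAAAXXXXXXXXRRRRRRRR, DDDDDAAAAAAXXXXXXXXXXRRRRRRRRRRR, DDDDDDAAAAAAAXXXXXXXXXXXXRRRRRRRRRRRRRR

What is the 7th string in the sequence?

Term n consists of n+1 D's, followed by n+2 A's, followed by 2n+2 X's, followed by 3n-1 R's (n = 1, 2, …).
For term 7, n = 7, so the run lengths are 8, 9, 16, 20.

DDDDDDDDAAAAAAAAAXXXXXXXXXXXXXXXXRRRRRRRRRRRRRRRRRRRR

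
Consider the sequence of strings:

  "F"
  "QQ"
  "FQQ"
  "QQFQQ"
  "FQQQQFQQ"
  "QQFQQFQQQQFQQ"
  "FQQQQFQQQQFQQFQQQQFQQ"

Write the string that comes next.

QQFQQFQQQQFQQFQQQQFQQQQFQQFQQQQFQQ

Each term (from the third on) is the two preceding terms concatenated in order: term 3 = F·QQ = FQQ.
The next term joins QQFQQFQQQQFQQ and FQQQQFQQQQFQQFQQQQFQQ.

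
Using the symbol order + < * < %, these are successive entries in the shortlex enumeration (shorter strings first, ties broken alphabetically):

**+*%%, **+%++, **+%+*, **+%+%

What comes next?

**+%*+

Find the rightmost character of **+%+% below %, bump it to the next letter, and reset everything to its right to +.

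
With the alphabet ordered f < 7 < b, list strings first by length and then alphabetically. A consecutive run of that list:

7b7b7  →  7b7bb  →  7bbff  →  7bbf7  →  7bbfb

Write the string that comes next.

Find the rightmost character of 7bbfb below b, bump it to the next letter, and reset everything to its right to f.

7bb7f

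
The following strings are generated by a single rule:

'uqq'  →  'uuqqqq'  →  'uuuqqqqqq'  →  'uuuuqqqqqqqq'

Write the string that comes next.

Term n consists of n u's, followed by 2n q's (n = 1, 2, …).
For the next term, n = 5, so the run lengths are 5, 10.

uuuuuqqqqqqqqqq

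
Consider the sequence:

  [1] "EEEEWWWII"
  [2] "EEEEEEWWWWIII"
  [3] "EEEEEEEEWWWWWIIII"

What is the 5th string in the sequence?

EEEEEEEEEEEEWWWWWWWIIIIII

Reading off run lengths: E runs 4, 6, 8; W runs 3, 4, 5; I runs 2, 3, 4 — each is linear in n, where the shown terms are n = 2, 3, 4.
Setting n = 6 gives 12, 7, 6 characters in each block.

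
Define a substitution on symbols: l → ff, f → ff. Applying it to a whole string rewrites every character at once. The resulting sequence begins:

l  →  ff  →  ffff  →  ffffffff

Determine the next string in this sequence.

ffffffffffffffff

Expanding ffffffff: f→ff, f→ff, f→ff, f→ff, f→ff, f→ff, f→ff, f→ff. Concatenated: ff ff ff ff ff ff ff ff.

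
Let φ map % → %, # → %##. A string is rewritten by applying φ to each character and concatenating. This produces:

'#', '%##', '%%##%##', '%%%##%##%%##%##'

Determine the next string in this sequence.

%%%%##%##%%##%##%%%##%##%%##%##

Applying the rule to each of the 15 symbols of %%%##%##%%##%## gives the pieces % % % %## %## % %## %## % % %## %## % %## %##, which concatenate to the answer.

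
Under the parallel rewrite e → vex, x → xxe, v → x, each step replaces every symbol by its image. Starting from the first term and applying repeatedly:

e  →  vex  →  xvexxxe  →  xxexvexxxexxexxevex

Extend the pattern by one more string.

φ(xxexvexxxexxexxevex) expands symbol-by-symbol to xxe xxe vex xxe x vex xxe xxe xxe vex xxe xxe vex xxe xxe vex x vex xxe; joining the 19 pieces gives the next term.

xxexxevexxxexvexxxexxexxevexxxexxevexxxexxevexxvexxxe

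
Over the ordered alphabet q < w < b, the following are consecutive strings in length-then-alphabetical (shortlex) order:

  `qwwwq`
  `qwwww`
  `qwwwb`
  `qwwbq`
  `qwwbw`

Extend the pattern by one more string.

Find the rightmost character of qwwbw below b, bump it to the next letter, and reset everything to its right to q.

qwwbb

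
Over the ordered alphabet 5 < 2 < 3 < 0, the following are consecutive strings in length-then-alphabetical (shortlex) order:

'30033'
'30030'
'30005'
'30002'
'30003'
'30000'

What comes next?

Find the rightmost character of 30000 below 0, bump it to the next letter, and reset everything to its right to 5.

05555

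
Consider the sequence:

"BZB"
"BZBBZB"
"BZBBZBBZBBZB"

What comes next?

BZBBZBBZBBZBBZBBZBBZBBZB

s(k+1) = s(k)·s(k) — each term doubles the last.
So the next term is two copies of BZBBZBBZBBZB.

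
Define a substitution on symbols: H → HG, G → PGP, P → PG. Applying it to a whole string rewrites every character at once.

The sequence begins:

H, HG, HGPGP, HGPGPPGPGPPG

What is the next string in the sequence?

HGPGPPGPGPPGPGPGPPGPGPPGPGPGP

Apply φ to HGPGPPGPGPPG symbol by symbol: H→HG, G→PGP, P→PG, G→PGP, P→PG, P→PG, G→PGP, P→PG, G→PGP, P→PG, P→PG, G→PGP; joined: HG PGP PG PGP PG PG PGP PG PGP PG PG PGP.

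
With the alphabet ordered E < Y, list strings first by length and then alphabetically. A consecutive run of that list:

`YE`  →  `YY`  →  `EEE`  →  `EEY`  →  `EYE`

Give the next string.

The successor of EYE increments the rightmost position that isn't already Y and resets every position after it to E.

EYY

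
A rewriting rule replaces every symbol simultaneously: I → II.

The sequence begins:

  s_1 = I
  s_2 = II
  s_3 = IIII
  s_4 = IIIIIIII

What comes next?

IIIIIIIIIIIIIIII

Expanding IIIIIIII: I→II, I→II, I→II, I→II, I→II, I→II, I→II, I→II. Concatenated: II II II II II II II II.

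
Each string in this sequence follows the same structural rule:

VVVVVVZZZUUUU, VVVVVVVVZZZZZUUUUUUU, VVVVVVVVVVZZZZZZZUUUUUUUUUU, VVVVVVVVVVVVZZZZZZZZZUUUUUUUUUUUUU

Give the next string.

Term n consists of 2n+2 V's, followed by 2n-1 Z's, followed by 3n-2 U's, where the shown terms are n = 2, 3, 4, 5.
For the next term, n = 6, so the run lengths are 14, 11, 16.

VVVVVVVVVVVVVVZZZZZZZZZZZUUUUUUUUUUUUUUUU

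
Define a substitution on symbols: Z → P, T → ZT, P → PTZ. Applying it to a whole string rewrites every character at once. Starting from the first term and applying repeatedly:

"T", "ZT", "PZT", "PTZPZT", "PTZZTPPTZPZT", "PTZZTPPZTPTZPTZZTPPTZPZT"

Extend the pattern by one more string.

Replace each of the 24 characters of PTZZTPPZTPTZPTZZTPPTZPZT in place — PTZ ZT P P ZT PTZ PTZ P ZT PTZ ZT P PTZ ZT P P ZT PTZ PTZ ZT P PTZ P ZT — and concatenate.

PTZZTPPZTPTZPTZPZTPTZZTPPTZZTPPZTPTZPTZZTPPTZPZT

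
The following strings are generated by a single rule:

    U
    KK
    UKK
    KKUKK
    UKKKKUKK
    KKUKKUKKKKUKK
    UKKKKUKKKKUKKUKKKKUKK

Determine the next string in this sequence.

KKUKKUKKKKUKKUKKKKUKKKKUKKUKKKKUKK

This is a Fibonacci-style word recurrence s(k) = s(k−2)·s(k−1): e.g. U·KK = UKK.
The next term joins KKUKKUKKKKUKK and UKKKKUKKKKUKKUKKKKUKK.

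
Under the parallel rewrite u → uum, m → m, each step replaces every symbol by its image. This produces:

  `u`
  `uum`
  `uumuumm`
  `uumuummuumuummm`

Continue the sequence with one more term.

φ(uumuummuumuummm) expands symbol-by-symbol to uum uum m uum uum m m uum uum m uum uum m m m; joining the 15 pieces gives the next term.

uumuummuumuummmuumuummuumuummmm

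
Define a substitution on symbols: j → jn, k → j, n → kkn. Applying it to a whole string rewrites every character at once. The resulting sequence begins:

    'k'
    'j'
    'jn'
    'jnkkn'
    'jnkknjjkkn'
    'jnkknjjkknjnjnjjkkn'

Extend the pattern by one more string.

jnkknjjkknjnjnjjkknjnkknjnkknjnjnjjkkn

Applying the rule to each of the 19 symbols of jnkknjjkknjnjnjjkkn gives the pieces jn kkn j j kkn jn jn j j kkn jn kkn jn kkn jn jn j j kkn, which concatenate to the answer.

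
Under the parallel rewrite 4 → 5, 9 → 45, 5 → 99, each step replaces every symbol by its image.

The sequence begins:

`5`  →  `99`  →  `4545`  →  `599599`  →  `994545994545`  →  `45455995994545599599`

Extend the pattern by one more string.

599599994545994545599599994545994545

φ(45455995994545599599) expands symbol-by-symbol to 5 99 5 99 99 45 45 99 45 45 5 99 5 99 99 45 45 99 45 45; joining the 20 pieces gives the next term.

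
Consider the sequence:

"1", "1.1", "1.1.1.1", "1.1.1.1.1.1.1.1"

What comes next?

s(k+1) = s(k)·.·s(k) — each term doubles the last with '.' between the halves.
Doubling 1.1.1.1.1.1.1.1 with '.' between the halves:

1.1.1.1.1.1.1.1.1.1.1.1.1.1.1.1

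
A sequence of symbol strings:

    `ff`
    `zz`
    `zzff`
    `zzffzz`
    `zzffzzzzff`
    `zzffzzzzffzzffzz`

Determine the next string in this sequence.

zzffzzzzffzzffzzzzffzzzzff

From term 3 onward, concatenate the last term with the second-to-last: zz·ff = zzff, zzff·zz = zzffzz, …
Continuing: zzffzzzzffzzffzz · zzffzzzzff gives term 7.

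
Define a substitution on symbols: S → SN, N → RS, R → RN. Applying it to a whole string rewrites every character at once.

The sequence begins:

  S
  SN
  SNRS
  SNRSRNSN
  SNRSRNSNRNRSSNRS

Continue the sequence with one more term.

SNRSRNSNRNRSSNRSRNRSRNSNSNRSRNSN

Replace each of the 16 characters of SNRSRNSNRNRSSNRS in place — SN RS RN SN RN RS SN RS RN RS RN SN SN RS RN SN — and concatenate.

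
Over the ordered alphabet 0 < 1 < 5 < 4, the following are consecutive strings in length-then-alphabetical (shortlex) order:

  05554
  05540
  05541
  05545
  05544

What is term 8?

Stepping forward 3 times from 05544: 05544 → 05400 → 05401, then the target.

05405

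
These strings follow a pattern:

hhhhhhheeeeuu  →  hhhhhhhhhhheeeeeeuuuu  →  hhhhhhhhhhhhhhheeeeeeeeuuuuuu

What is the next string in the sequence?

hhhhhhhhhhhhhhhhhhheeeeeeeeeeuuuuuuuu

Term n consists of 4n+3 h's, followed by 2n+2 e's, followed by 2n u's (n = 1, 2, …).
For the next term, n = 4, so the run lengths are 19, 10, 8.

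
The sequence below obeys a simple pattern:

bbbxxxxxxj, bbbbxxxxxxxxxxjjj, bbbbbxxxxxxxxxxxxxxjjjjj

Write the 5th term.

Reading off run lengths: b runs 3, 4, 5; x runs 6, 10, 14; j runs 1, 3, 5 — each is linear in n (n = 1, 2, …).
Setting n = 5 gives 7, 22, 9 characters in each block.

bbbbbbbxxxxxxxxxxxxxxxxxxxxxxjjjjjjjjj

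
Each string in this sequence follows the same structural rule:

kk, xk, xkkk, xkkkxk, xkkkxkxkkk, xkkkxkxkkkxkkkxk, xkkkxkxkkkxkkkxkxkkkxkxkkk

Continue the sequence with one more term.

Each term (from the third on) is the previous term followed by the one before it: term 3 = xk·kk = xkkk.
Continuing: xkkkxkxkkkxkkkxkxkkkxkxkkk · xkkkxkxkkkxkkkxk gives term 8.

xkkkxkxkkkxkkkxkxkkkxkxkkkxkkkxkxkkkxkkkxk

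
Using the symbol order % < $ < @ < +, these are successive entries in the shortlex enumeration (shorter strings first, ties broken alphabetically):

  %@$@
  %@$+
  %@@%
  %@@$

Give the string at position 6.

Stepping forward 2 times from %@@$: %@@$ → %@@@, then the target.

%@@+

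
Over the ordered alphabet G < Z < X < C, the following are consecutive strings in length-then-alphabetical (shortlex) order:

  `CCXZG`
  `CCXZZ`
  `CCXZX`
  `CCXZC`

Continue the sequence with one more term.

The successor of CCXZC increments the rightmost position that isn't already C and resets every position after it to G.

CCXXG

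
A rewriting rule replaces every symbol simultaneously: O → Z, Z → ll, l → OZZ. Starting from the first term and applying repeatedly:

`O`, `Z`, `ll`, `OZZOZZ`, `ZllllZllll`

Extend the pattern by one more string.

llOZZOZZOZZOZZllOZZOZZOZZOZZ

Rewriting each symbol of ZllllZllll: Z→ll, l→OZZ, l→OZZ, l→OZZ, l→OZZ, Z→ll, l→OZZ, l→OZZ, l→OZZ, l→OZZ, which concatenates to ll OZZ OZZ OZZ OZZ ll OZZ OZZ OZZ OZZ.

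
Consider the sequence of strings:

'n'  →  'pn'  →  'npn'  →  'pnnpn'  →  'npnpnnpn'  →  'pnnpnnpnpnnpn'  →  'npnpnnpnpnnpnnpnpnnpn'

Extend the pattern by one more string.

This is a Fibonacci-style word recurrence s(k) = s(k−2)·s(k−1): e.g. n·pn = npn.
So term 8 is pnnpnnpnpnnpn·npnpnnpnpnnpnnpnpnnpn.

pnnpnnpnpnnpnnpnpnnpnpnnpnnpnpnnpn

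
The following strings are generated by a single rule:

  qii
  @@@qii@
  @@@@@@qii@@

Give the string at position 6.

@@@@@@@@@@@@@@@qii@@@@@

Every step adds @@@ to the front and @ to the end of the previous string.
From @@@@@@qii@@, 3 further steps: @@@@@@qii@@ → @@@@@@@@@qii@@@ → @@@@@@@@@@@@qii@@@@ → (answer).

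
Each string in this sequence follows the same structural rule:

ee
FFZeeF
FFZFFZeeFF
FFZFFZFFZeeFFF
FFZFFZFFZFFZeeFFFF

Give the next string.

s(k+1) = FFZ·s(k)·F, so each term gains FFZ as a prefix and F as a suffix.
Applying this once more to FFZFFZFFZFFZeeFFFF:

FFZFFZFFZFFZFFZeeFFFFF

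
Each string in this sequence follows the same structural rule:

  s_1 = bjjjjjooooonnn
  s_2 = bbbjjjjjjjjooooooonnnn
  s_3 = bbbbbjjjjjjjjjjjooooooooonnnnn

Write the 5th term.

bbbbbbbbbjjjjjjjjjjjjjjjjjooooooooooooonnnnnnn

The n-th term is 2n-1 b's then 3n+2 j's then 2n+3 o's then n+2 n's (n = 1, 2, …).
At n = 5 the blocks have lengths 9, 17, 13, 7.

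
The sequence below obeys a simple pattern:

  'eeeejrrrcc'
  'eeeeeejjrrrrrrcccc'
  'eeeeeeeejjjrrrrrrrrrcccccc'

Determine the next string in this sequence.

Reading off run lengths: e runs 4, 6, 8; j runs 1, 2, 3; r runs 3, 6, 9; c runs 2, 4, 6 — each is linear in n (n = 1, 2, …).
For the next term, n = 4, so the run lengths are 10, 4, 12, 8.

eeeeeeeeeejjjjrrrrrrrrrrrrcccccccc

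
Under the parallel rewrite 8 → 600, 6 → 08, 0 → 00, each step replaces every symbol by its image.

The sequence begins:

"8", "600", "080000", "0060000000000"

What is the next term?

Replace each of the 13 characters of 0060000000000 in place — 00 00 08 00 00 00 00 00 00 00 00 00 00 — and concatenate.

00000800000000000000000000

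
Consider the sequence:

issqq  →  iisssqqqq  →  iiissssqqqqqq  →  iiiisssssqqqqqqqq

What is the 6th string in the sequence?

The n-th term is n i's then n+1 s's then 2n q's (n = 1, 2, …).
Setting n = 6 gives 6, 7, 12 characters in each block.

iiiiiisssssssqqqqqqqqqqqq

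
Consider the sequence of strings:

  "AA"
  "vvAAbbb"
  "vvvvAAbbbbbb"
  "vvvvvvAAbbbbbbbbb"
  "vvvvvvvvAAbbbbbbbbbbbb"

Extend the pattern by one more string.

s(k+1) = vv·s(k)·bbb, so each term gains vv as a prefix and bbb as a suffix.
Applying this once more to vvvvvvvvAAbbbbbbbbbbbb:

vvvvvvvvvvAAbbbbbbbbbbbbbbb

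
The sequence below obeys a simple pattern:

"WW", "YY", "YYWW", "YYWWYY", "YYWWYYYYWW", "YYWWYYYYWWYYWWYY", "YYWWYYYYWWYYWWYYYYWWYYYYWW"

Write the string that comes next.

This is a Fibonacci-style word recurrence s(k) = s(k−1)·s(k−2): e.g. YY·WW = YYWW.
The next term joins YYWWYYYYWWYYWWYYYYWWYYYYWW and YYWWYYYYWWYYWWYY.

YYWWYYYYWWYYWWYYYYWWYYYYWWYYWWYYYYWWYYWWYY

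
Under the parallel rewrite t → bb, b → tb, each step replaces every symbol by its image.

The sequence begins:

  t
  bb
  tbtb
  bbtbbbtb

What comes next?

Apply φ to bbtbbbtb symbol by symbol: b→tb, b→tb, t→bb, b→tb, b→tb, b→tb, t→bb, b→tb; joined: tb tb bb tb tb tb bb tb.

tbtbbbtbtbtbbbtb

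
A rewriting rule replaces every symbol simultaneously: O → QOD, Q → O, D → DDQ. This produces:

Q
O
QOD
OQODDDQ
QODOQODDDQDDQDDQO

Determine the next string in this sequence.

OQODDDQQODOQODDDQDDQDDQODDQDDQODDQDDQOQOD

Replace each of the 17 characters of QODOQODDDQDDQDDQO in place — O QOD DDQ QOD O QOD DDQ DDQ DDQ O DDQ DDQ O DDQ DDQ O QOD — and concatenate.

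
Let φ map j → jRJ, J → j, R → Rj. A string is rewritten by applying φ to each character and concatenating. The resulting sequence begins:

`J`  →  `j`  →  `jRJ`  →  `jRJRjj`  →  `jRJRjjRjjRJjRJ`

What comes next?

Replace each of the 14 characters of jRJRjjRjjRJjRJ in place — jRJ Rj j Rj jRJ jRJ Rj jRJ jRJ Rj j jRJ Rj j — and concatenate.

jRJRjjRjjRJjRJRjjRJjRJRjjjRJRjj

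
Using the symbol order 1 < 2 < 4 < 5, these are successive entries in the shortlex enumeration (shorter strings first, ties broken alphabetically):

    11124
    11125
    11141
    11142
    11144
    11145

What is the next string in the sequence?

11151

Find the rightmost character of 11145 below 5, bump it to the next letter, and reset everything to its right to 1.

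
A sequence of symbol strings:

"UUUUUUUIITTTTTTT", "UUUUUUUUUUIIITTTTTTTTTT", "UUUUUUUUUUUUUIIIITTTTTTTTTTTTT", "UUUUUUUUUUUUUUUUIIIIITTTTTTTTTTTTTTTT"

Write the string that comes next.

Reading off run lengths: U runs 7, 10, 13, 16; I runs 2, 3, 4, 5; T runs 7, 10, 13, 16 — each is linear in n, where the shown terms are n = 2, 3, 4, 5.
For the next term, n = 6, so the run lengths are 19, 6, 19.

UUUUUUUUUUUUUUUUUUUIIIIIITTTTTTTTTTTTTTTTTTT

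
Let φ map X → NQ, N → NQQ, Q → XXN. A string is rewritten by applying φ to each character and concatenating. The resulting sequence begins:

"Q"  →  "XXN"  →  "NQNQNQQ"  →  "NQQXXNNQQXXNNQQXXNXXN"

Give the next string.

NQQXXNXXNNQNQNQQNQQXXNXXNNQNQNQQNQQXXNXXNNQNQNQQNQNQNQQ

φ(NQQXXNNQQXXNNQQXXNXXN) expands symbol-by-symbol to NQQ XXN XXN NQ NQ NQQ NQQ XXN XXN NQ NQ NQQ NQQ XXN XXN NQ NQ NQQ NQ NQ NQQ; joining the 21 pieces gives the next term.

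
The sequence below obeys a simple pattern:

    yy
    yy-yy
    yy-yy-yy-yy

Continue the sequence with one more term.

yy-yy-yy-yy-yy-yy-yy-yy

Every step duplicates the string with '-' between the halves.
One more doubling of yy-yy-yy-yy gives the answer.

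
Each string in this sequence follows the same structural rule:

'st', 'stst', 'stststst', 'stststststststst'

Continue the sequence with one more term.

s(k+1) = s(k)·s(k) — each term doubles the last.
Doubling stststststststst:

stststststststststststststststst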